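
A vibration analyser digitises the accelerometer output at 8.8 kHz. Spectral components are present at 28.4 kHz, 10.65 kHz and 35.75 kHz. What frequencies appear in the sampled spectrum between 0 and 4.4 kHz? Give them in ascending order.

fs/2 = 4.4 kHz.
28.4 kHz mod fs = 2 kHz.
2 kHz ≤ fs/2 = 4.4 kHz, appears at 2 kHz.
10.65 kHz mod fs = 1.85 kHz.
1.85 kHz ≤ fs/2 = 4.4 kHz, appears at 1.85 kHz.
35.75 kHz mod fs = 0.55 kHz.
0.55 kHz ≤ fs/2 = 4.4 kHz, appears at 0.55 kHz.
Distinct values: {0.55 kHz, 1.85 kHz, 2 kHz}.

0.55 kHz, 1.85 kHz, 2 kHz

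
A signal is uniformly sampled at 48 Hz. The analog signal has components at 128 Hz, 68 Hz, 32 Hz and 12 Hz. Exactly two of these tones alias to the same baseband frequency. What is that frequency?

16 Hz

fs/2 = 24 Hz.
128 Hz mod fs = 32 Hz.
32 Hz > fs/2 = 24 Hz, folds to fs − 32 Hz = 16 Hz.
68 Hz mod fs = 20 Hz.
20 Hz ≤ fs/2 = 24 Hz, appears at 20 Hz.
32 Hz > fs/2 = 24 Hz, folds to fs − 32 Hz = 16 Hz.
12 Hz ≤ fs/2 = 24 Hz, passes unchanged.
32 Hz and 128 Hz both map to 16 Hz.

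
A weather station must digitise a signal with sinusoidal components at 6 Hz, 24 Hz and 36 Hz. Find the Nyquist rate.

Highest-frequency component: 36 Hz.
Nyquist rate = 2 × 36 Hz = 72 Hz.

72 Hz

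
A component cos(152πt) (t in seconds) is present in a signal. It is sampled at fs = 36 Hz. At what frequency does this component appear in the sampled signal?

4 Hz

ω = 152π rad/s → f = ω/(2π) = 76 Hz.
76 Hz mod fs = 4 Hz.
4 Hz ≤ fs/2 = 18 Hz, appears at 4 Hz.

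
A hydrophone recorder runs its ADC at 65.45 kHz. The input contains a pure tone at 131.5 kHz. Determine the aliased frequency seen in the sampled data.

0.6 kHz

131.5 kHz mod fs = 0.6 kHz.
0.6 kHz ≤ fs/2 = 32.725 kHz, appears at 0.6 kHz.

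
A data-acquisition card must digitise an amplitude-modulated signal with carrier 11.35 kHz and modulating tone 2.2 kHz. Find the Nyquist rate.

27.1 kHz

AM sidebands sit at fc ± fm = 9.15 kHz and 13.55 kHz.
Highest-frequency component: 13.55 kHz.
Nyquist rate = 2 × 13.55 kHz = 27.1 kHz.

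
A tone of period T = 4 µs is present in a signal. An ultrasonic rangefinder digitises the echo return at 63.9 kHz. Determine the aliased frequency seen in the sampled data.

5.6 kHz

T = 4 µs → f = 1/T = 250 kHz.
250 kHz mod fs = 58.3 kHz.
58.3 kHz > fs/2 = 31.95 kHz, folds to fs − 58.3 kHz = 5.6 kHz.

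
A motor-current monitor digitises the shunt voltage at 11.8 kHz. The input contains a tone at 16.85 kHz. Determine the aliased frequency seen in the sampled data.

5.05 kHz

16.85 kHz mod fs = 5.05 kHz.
5.05 kHz ≤ fs/2 = 5.9 kHz, appears at 5.05 kHz.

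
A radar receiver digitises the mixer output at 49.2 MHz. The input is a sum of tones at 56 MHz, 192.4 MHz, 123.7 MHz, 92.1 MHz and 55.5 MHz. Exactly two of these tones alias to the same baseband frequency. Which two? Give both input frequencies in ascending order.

55.5 MHz, 92.1 MHz

fs/2 = 24.6 MHz.
56 MHz mod fs = 6.8 MHz.
6.8 MHz ≤ fs/2 = 24.6 MHz, appears at 6.8 MHz.
192.4 MHz mod fs = 44.8 MHz.
44.8 MHz > fs/2 = 24.6 MHz, folds to fs − 44.8 MHz = 4.4 MHz.
123.7 MHz mod fs = 25.3 MHz.
25.3 MHz > fs/2 = 24.6 MHz, folds to fs − 25.3 MHz = 23.9 MHz.
92.1 MHz mod fs = 42.9 MHz.
42.9 MHz > fs/2 = 24.6 MHz, folds to fs − 42.9 MHz = 6.3 MHz.
55.5 MHz mod fs = 6.3 MHz.
6.3 MHz ≤ fs/2 = 24.6 MHz, appears at 6.3 MHz.
55.5 MHz and 92.1 MHz both map to 6.3 MHz.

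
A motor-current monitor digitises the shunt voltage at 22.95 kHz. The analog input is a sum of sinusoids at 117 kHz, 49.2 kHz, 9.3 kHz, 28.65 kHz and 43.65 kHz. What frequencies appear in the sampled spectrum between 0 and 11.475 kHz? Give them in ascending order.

2.25 kHz, 3.3 kHz, 5.7 kHz, 9.3 kHz

fs/2 = 11.475 kHz.
117 kHz mod fs = 2.25 kHz.
2.25 kHz ≤ fs/2 = 11.475 kHz, appears at 2.25 kHz.
49.2 kHz mod fs = 3.3 kHz.
3.3 kHz ≤ fs/2 = 11.475 kHz, appears at 3.3 kHz.
9.3 kHz ≤ fs/2 = 11.475 kHz, passes unchanged.
28.65 kHz mod fs = 5.7 kHz.
5.7 kHz ≤ fs/2 = 11.475 kHz, appears at 5.7 kHz.
43.65 kHz mod fs = 20.7 kHz.
20.7 kHz > fs/2 = 11.475 kHz, folds to fs − 20.7 kHz = 2.25 kHz.
Distinct values: {2.25 kHz, 3.3 kHz, 5.7 kHz, 9.3 kHz}.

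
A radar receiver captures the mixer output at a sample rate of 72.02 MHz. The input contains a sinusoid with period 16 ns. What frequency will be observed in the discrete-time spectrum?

9.52 MHz

T = 16 ns → f = 1/T = 62.5 MHz.
62.5 MHz > fs/2 = 36.01 MHz, folds to fs − 62.5 MHz = 9.52 MHz.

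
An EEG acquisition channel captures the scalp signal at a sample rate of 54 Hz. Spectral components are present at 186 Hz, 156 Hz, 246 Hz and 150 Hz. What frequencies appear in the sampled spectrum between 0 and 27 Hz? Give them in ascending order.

6 Hz, 12 Hz, 24 Hz

fs/2 = 27 Hz.
186 Hz mod fs = 24 Hz.
24 Hz ≤ fs/2 = 27 Hz, appears at 24 Hz.
156 Hz mod fs = 48 Hz.
48 Hz > fs/2 = 27 Hz, folds to fs − 48 Hz = 6 Hz.
246 Hz mod fs = 30 Hz.
30 Hz > fs/2 = 27 Hz, folds to fs − 30 Hz = 24 Hz.
150 Hz mod fs = 42 Hz.
42 Hz > fs/2 = 27 Hz, folds to fs − 42 Hz = 12 Hz.
Distinct values: {6 Hz, 12 Hz, 24 Hz}.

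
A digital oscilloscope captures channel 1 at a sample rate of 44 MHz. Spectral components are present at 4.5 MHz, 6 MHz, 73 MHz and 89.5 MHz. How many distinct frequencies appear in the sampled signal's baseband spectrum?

fs/2 = 22 MHz.
4.5 MHz ≤ fs/2 = 22 MHz, passes unchanged.
6 MHz ≤ fs/2 = 22 MHz, passes unchanged.
73 MHz mod fs = 29 MHz.
29 MHz > fs/2 = 22 MHz, folds to fs − 29 MHz = 15 MHz.
89.5 MHz mod fs = 1.5 MHz.
1.5 MHz ≤ fs/2 = 22 MHz, appears at 1.5 MHz.
Distinct values: {1.5 MHz, 4.5 MHz, 6 MHz, 15 MHz} → 4.

4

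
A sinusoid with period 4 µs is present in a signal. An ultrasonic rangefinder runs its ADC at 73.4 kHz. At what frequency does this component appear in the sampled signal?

T = 4 µs → f = 1/T = 250 kHz.
250 kHz mod fs = 29.8 kHz.
29.8 kHz ≤ fs/2 = 36.7 kHz, appears at 29.8 kHz.

29.8 kHz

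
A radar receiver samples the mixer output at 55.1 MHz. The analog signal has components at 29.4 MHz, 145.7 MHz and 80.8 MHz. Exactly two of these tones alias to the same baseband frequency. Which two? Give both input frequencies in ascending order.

29.4 MHz, 80.8 MHz

fs/2 = 27.55 MHz.
29.4 MHz > fs/2 = 27.55 MHz, folds to fs − 29.4 MHz = 25.7 MHz.
145.7 MHz mod fs = 35.5 MHz.
35.5 MHz > fs/2 = 27.55 MHz, folds to fs − 35.5 MHz = 19.6 MHz.
80.8 MHz mod fs = 25.7 MHz.
25.7 MHz ≤ fs/2 = 27.55 MHz, appears at 25.7 MHz.
29.4 MHz and 80.8 MHz both map to 25.7 MHz.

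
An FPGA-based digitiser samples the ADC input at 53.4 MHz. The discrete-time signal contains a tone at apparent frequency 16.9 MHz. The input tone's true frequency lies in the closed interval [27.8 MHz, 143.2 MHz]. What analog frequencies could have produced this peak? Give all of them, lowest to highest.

36.5 MHz, 70.3 MHz, 89.9 MHz, 123.7 MHz

Frequencies that alias to 16.9 MHz are k·fs ± 16.9 MHz for integer k ≥ 0.
k=0: 16.9 MHz.
k=1: 36.5 MHz, 70.3 MHz.
k=2: 89.9 MHz, 123.7 MHz.
k=3: 143.3 MHz, 177.1 MHz.
Within [27.8 MHz, 143.2 MHz]: 36.5 MHz, 70.3 MHz, 89.9 MHz, 123.7 MHz.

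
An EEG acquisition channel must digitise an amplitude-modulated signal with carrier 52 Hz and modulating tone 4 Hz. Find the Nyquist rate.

AM sidebands sit at fc ± fm = 48 Hz and 56 Hz.
Highest-frequency component: 56 Hz.
Nyquist rate = 2 × 56 Hz = 112 Hz.

112 Hz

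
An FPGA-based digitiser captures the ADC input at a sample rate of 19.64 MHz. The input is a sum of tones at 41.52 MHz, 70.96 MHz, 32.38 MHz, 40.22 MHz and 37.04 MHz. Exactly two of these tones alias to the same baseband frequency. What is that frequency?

2.24 MHz

fs/2 = 9.82 MHz.
41.52 MHz mod fs = 2.24 MHz.
2.24 MHz ≤ fs/2 = 9.82 MHz, appears at 2.24 MHz.
70.96 MHz mod fs = 12.04 MHz.
12.04 MHz > fs/2 = 9.82 MHz, folds to fs − 12.04 MHz = 7.6 MHz.
32.38 MHz mod fs = 12.74 MHz.
12.74 MHz > fs/2 = 9.82 MHz, folds to fs − 12.74 MHz = 6.9 MHz.
40.22 MHz mod fs = 0.94 MHz.
0.94 MHz ≤ fs/2 = 9.82 MHz, appears at 0.94 MHz.
37.04 MHz mod fs = 17.4 MHz.
17.4 MHz > fs/2 = 9.82 MHz, folds to fs − 17.4 MHz = 2.24 MHz.
37.04 MHz and 41.52 MHz both map to 2.24 MHz.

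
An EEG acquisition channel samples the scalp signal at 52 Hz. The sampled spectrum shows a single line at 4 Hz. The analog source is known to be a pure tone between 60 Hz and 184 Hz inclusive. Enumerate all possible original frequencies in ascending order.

Frequencies that alias to 4 Hz are k·fs ± 4 Hz for integer k ≥ 0.
k=0: 4 Hz.
k=1: 48 Hz, 56 Hz.
k=2: 100 Hz, 108 Hz.
k=3: 152 Hz, 160 Hz.
k=4: 204 Hz, 212 Hz.
Within [60 Hz, 184 Hz]: 100 Hz, 108 Hz, 152 Hz, 160 Hz.

100 Hz, 108 Hz, 152 Hz, 160 Hz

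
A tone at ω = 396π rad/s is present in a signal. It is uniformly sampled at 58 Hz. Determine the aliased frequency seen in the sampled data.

ω = 396π rad/s → f = ω/(2π) = 198 Hz.
198 Hz mod fs = 24 Hz.
24 Hz ≤ fs/2 = 29 Hz, appears at 24 Hz.

24 Hz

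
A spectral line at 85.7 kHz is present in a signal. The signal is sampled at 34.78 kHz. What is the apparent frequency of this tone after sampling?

16.14 kHz

85.7 kHz mod fs = 16.14 kHz.
16.14 kHz ≤ fs/2 = 17.39 kHz, appears at 16.14 kHz.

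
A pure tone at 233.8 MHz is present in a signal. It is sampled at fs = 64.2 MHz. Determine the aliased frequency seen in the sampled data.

233.8 MHz mod fs = 41.2 MHz.
41.2 MHz > fs/2 = 32.1 MHz, folds to fs − 41.2 MHz = 23 MHz.

23 MHz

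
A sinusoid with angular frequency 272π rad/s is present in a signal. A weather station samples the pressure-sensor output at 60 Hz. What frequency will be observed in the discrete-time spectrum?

ω = 272π rad/s → f = ω/(2π) = 136 Hz.
136 Hz mod fs = 16 Hz.
16 Hz ≤ fs/2 = 30 Hz, appears at 16 Hz.

16 Hz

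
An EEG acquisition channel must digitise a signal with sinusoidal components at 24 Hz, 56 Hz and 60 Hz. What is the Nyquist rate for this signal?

120 Hz

Highest-frequency component: 60 Hz.
Nyquist rate = 2 × 60 Hz = 120 Hz.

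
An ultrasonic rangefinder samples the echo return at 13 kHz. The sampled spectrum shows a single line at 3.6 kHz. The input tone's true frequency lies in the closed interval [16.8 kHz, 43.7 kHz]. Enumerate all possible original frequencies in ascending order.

Frequencies that alias to 3.6 kHz are k·fs ± 3.6 kHz for integer k ≥ 0.
k=0: 3.6 kHz.
k=1: 9.4 kHz, 16.6 kHz.
k=2: 22.4 kHz, 29.6 kHz.
k=3: 35.4 kHz, 42.6 kHz.
k=4: 48.4 kHz, 55.6 kHz.
Within [16.8 kHz, 43.7 kHz]: 22.4 kHz, 29.6 kHz, 35.4 kHz, 42.6 kHz.

22.4 kHz, 29.6 kHz, 35.4 kHz, 42.6 kHz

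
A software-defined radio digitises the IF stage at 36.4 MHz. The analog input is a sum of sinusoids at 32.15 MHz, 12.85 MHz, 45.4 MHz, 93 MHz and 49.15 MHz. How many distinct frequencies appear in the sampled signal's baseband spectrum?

5

fs/2 = 18.2 MHz.
32.15 MHz > fs/2 = 18.2 MHz, folds to fs − 32.15 MHz = 4.25 MHz.
12.85 MHz ≤ fs/2 = 18.2 MHz, passes unchanged.
45.4 MHz mod fs = 9 MHz.
9 MHz ≤ fs/2 = 18.2 MHz, appears at 9 MHz.
93 MHz mod fs = 20.2 MHz.
20.2 MHz > fs/2 = 18.2 MHz, folds to fs − 20.2 MHz = 16.2 MHz.
49.15 MHz mod fs = 12.75 MHz.
12.75 MHz ≤ fs/2 = 18.2 MHz, appears at 12.75 MHz.
Distinct values: {4.25 MHz, 9 MHz, 12.75 MHz, 12.85 MHz, 16.2 MHz} → 5.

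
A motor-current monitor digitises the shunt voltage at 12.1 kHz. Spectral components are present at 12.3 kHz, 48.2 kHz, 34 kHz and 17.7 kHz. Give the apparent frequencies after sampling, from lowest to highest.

fs/2 = 6.05 kHz.
12.3 kHz mod fs = 0.2 kHz.
0.2 kHz ≤ fs/2 = 6.05 kHz, appears at 0.2 kHz.
48.2 kHz mod fs = 11.9 kHz.
11.9 kHz > fs/2 = 6.05 kHz, folds to fs − 11.9 kHz = 0.2 kHz.
34 kHz mod fs = 9.8 kHz.
9.8 kHz > fs/2 = 6.05 kHz, folds to fs − 9.8 kHz = 2.3 kHz.
17.7 kHz mod fs = 5.6 kHz.
5.6 kHz ≤ fs/2 = 6.05 kHz, appears at 5.6 kHz.
Distinct values: {0.2 kHz, 2.3 kHz, 5.6 kHz}.

0.2 kHz, 2.3 kHz, 5.6 kHz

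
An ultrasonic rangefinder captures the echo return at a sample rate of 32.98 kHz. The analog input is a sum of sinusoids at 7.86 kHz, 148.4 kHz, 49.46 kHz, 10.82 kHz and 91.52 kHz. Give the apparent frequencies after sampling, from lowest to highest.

7.42 kHz, 7.86 kHz, 10.82 kHz, 16.48 kHz

fs/2 = 16.49 kHz.
7.86 kHz ≤ fs/2 = 16.49 kHz, passes unchanged.
148.4 kHz mod fs = 16.48 kHz.
16.48 kHz ≤ fs/2 = 16.49 kHz, appears at 16.48 kHz.
49.46 kHz mod fs = 16.48 kHz.
16.48 kHz ≤ fs/2 = 16.49 kHz, appears at 16.48 kHz.
10.82 kHz ≤ fs/2 = 16.49 kHz, passes unchanged.
91.52 kHz mod fs = 25.56 kHz.
25.56 kHz > fs/2 = 16.49 kHz, folds to fs − 25.56 kHz = 7.42 kHz.
Distinct values: {7.42 kHz, 7.86 kHz, 10.82 kHz, 16.48 kHz}.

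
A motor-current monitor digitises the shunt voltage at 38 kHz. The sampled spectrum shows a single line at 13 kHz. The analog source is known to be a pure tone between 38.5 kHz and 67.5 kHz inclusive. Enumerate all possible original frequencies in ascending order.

Frequencies that alias to 13 kHz are k·fs ± 13 kHz for integer k ≥ 0.
k=0: 13 kHz.
k=1: 25 kHz, 51 kHz.
k=2: 63 kHz, 89 kHz.
k=3: 101 kHz, 127 kHz.
Within [38.5 kHz, 67.5 kHz]: 51 kHz, 63 kHz.

51 kHz, 63 kHz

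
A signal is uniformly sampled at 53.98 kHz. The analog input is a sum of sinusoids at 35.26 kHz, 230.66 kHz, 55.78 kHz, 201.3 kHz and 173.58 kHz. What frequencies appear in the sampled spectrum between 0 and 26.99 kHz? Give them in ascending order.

fs/2 = 26.99 kHz.
35.26 kHz > fs/2 = 26.99 kHz, folds to fs − 35.26 kHz = 18.72 kHz.
230.66 kHz mod fs = 14.74 kHz.
14.74 kHz ≤ fs/2 = 26.99 kHz, appears at 14.74 kHz.
55.78 kHz mod fs = 1.8 kHz.
1.8 kHz ≤ fs/2 = 26.99 kHz, appears at 1.8 kHz.
201.3 kHz mod fs = 39.36 kHz.
39.36 kHz > fs/2 = 26.99 kHz, folds to fs − 39.36 kHz = 14.62 kHz.
173.58 kHz mod fs = 11.64 kHz.
11.64 kHz ≤ fs/2 = 26.99 kHz, appears at 11.64 kHz.
Distinct values: {1.8 kHz, 11.64 kHz, 14.62 kHz, 14.74 kHz, 18.72 kHz}.

1.8 kHz, 11.64 kHz, 14.62 kHz, 14.74 kHz, 18.72 kHz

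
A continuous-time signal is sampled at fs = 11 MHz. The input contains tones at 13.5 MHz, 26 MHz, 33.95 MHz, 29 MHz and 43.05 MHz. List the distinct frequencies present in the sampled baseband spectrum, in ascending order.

0.95 MHz, 2.5 MHz, 4 MHz

fs/2 = 5.5 MHz.
13.5 MHz mod fs = 2.5 MHz.
2.5 MHz ≤ fs/2 = 5.5 MHz, appears at 2.5 MHz.
26 MHz mod fs = 4 MHz.
4 MHz ≤ fs/2 = 5.5 MHz, appears at 4 MHz.
33.95 MHz mod fs = 0.95 MHz.
0.95 MHz ≤ fs/2 = 5.5 MHz, appears at 0.95 MHz.
29 MHz mod fs = 7 MHz.
7 MHz > fs/2 = 5.5 MHz, folds to fs − 7 MHz = 4 MHz.
43.05 MHz mod fs = 10.05 MHz.
10.05 MHz > fs/2 = 5.5 MHz, folds to fs − 10.05 MHz = 0.95 MHz.
Distinct values: {0.95 MHz, 2.5 MHz, 4 MHz}.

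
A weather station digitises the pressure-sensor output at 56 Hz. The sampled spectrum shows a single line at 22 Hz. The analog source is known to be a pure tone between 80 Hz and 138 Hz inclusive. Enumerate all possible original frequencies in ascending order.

90 Hz, 134 Hz

Frequencies that alias to 22 Hz are k·fs ± 22 Hz for integer k ≥ 0.
k=0: 22 Hz.
k=1: 34 Hz, 78 Hz.
k=2: 90 Hz, 134 Hz.
k=3: 146 Hz, 190 Hz.
Within [80 Hz, 138 Hz]: 90 Hz, 134 Hz.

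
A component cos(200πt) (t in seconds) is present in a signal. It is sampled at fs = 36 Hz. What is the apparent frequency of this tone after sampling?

8 Hz

ω = 200π rad/s → f = ω/(2π) = 100 Hz.
100 Hz mod fs = 28 Hz.
28 Hz > fs/2 = 18 Hz, folds to fs − 28 Hz = 8 Hz.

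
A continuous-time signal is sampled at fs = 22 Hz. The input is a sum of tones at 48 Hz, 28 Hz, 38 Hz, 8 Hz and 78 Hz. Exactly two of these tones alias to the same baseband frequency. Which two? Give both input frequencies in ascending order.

fs/2 = 11 Hz.
48 Hz mod fs = 4 Hz.
4 Hz ≤ fs/2 = 11 Hz, appears at 4 Hz.
28 Hz mod fs = 6 Hz.
6 Hz ≤ fs/2 = 11 Hz, appears at 6 Hz.
38 Hz mod fs = 16 Hz.
16 Hz > fs/2 = 11 Hz, folds to fs − 16 Hz = 6 Hz.
8 Hz ≤ fs/2 = 11 Hz, passes unchanged.
78 Hz mod fs = 12 Hz.
12 Hz > fs/2 = 11 Hz, folds to fs − 12 Hz = 10 Hz.
28 Hz and 38 Hz both map to 6 Hz.

28 Hz, 38 Hz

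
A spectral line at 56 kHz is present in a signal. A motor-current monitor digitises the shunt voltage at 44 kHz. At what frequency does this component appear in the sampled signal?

56 kHz mod fs = 12 kHz.
12 kHz ≤ fs/2 = 22 kHz, appears at 12 kHz.

12 kHz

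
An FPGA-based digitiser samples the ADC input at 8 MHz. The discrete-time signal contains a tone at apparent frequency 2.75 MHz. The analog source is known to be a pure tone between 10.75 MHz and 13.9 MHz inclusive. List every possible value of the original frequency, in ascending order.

10.75 MHz, 13.25 MHz

Frequencies that alias to 2.75 MHz are k·fs ± 2.75 MHz for integer k ≥ 0.
k=0: 2.75 MHz.
k=1: 5.25 MHz, 10.75 MHz.
k=2: 13.25 MHz, 18.75 MHz.
k=3: 21.25 MHz, 26.75 MHz.
Within [10.75 MHz, 13.9 MHz]: 10.75 MHz, 13.25 MHz.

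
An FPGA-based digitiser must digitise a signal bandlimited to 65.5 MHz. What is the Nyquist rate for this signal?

131 MHz

Nyquist rate = 2 × 65.5 MHz = 131 MHz.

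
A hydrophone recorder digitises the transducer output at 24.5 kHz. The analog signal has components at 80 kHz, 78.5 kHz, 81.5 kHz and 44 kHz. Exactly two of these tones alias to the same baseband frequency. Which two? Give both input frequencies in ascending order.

44 kHz, 78.5 kHz

fs/2 = 12.25 kHz.
80 kHz mod fs = 6.5 kHz.
6.5 kHz ≤ fs/2 = 12.25 kHz, appears at 6.5 kHz.
78.5 kHz mod fs = 5 kHz.
5 kHz ≤ fs/2 = 12.25 kHz, appears at 5 kHz.
81.5 kHz mod fs = 8 kHz.
8 kHz ≤ fs/2 = 12.25 kHz, appears at 8 kHz.
44 kHz mod fs = 19.5 kHz.
19.5 kHz > fs/2 = 12.25 kHz, folds to fs − 19.5 kHz = 5 kHz.
44 kHz and 78.5 kHz both map to 5 kHz.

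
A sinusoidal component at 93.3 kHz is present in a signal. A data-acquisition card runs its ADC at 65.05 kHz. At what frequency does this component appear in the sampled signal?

93.3 kHz mod fs = 28.25 kHz.
28.25 kHz ≤ fs/2 = 32.525 kHz, appears at 28.25 kHz.

28.25 kHz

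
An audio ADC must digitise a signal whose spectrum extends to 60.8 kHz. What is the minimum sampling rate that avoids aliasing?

121.6 kHz

Nyquist rate = 2 × 60.8 kHz = 121.6 kHz.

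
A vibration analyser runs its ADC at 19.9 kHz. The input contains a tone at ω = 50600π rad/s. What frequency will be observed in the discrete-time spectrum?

5.4 kHz

ω = 50600π rad/s → f = ω/(2π) = 25300 Hz = 25.3 kHz.
25.3 kHz mod fs = 5.4 kHz.
5.4 kHz ≤ fs/2 = 9.95 kHz, appears at 5.4 kHz.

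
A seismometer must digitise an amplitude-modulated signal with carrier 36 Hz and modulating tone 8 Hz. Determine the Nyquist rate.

AM sidebands sit at fc ± fm = 28 Hz and 44 Hz.
Highest-frequency component: 44 Hz.
Nyquist rate = 2 × 44 Hz = 88 Hz.

88 Hz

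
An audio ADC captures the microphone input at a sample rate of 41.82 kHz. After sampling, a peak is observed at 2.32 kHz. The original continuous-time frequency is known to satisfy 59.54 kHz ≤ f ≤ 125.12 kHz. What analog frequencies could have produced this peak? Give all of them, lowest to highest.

Frequencies that alias to 2.32 kHz are k·fs ± 2.32 kHz for integer k ≥ 0.
k=0: 2.32 kHz.
k=1: 39.5 kHz, 44.14 kHz.
k=2: 81.32 kHz, 85.96 kHz.
k=3: 123.14 kHz, 127.78 kHz.
k=4: 164.96 kHz, 169.6 kHz.
Within [59.54 kHz, 125.12 kHz]: 81.32 kHz, 85.96 kHz, 123.14 kHz.

81.32 kHz, 85.96 kHz, 123.14 kHz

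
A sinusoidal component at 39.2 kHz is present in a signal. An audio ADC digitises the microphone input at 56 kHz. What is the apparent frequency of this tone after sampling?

39.2 kHz > fs/2 = 28 kHz, folds to fs − 39.2 kHz = 16.8 kHz.

16.8 kHz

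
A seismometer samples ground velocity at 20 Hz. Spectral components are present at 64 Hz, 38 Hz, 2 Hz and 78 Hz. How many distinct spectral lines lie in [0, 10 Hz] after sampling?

2

fs/2 = 10 Hz.
64 Hz mod fs = 4 Hz.
4 Hz ≤ fs/2 = 10 Hz, appears at 4 Hz.
38 Hz mod fs = 18 Hz.
18 Hz > fs/2 = 10 Hz, folds to fs − 18 Hz = 2 Hz.
2 Hz ≤ fs/2 = 10 Hz, passes unchanged.
78 Hz mod fs = 18 Hz.
18 Hz > fs/2 = 10 Hz, folds to fs − 18 Hz = 2 Hz.
Distinct values: {2 Hz, 4 Hz} → 2.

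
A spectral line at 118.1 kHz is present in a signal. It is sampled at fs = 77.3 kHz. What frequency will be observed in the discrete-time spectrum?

36.5 kHz

118.1 kHz mod fs = 40.8 kHz.
40.8 kHz > fs/2 = 38.65 kHz, folds to fs − 40.8 kHz = 36.5 kHz.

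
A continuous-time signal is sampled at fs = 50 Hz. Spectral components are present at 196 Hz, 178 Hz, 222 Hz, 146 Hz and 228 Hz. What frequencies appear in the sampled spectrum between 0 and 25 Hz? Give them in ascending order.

4 Hz, 22 Hz

fs/2 = 25 Hz.
196 Hz mod fs = 46 Hz.
46 Hz > fs/2 = 25 Hz, folds to fs − 46 Hz = 4 Hz.
178 Hz mod fs = 28 Hz.
28 Hz > fs/2 = 25 Hz, folds to fs − 28 Hz = 22 Hz.
222 Hz mod fs = 22 Hz.
22 Hz ≤ fs/2 = 25 Hz, appears at 22 Hz.
146 Hz mod fs = 46 Hz.
46 Hz > fs/2 = 25 Hz, folds to fs − 46 Hz = 4 Hz.
228 Hz mod fs = 28 Hz.
28 Hz > fs/2 = 25 Hz, folds to fs − 28 Hz = 22 Hz.
Distinct values: {4 Hz, 22 Hz}.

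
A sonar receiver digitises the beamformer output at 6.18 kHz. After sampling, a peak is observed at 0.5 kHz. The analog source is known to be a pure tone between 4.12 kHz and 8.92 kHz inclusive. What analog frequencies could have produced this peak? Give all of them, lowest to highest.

5.68 kHz, 6.68 kHz

Frequencies that alias to 0.5 kHz are k·fs ± 0.5 kHz for integer k ≥ 0.
k=0: 0.5 kHz.
k=1: 5.68 kHz, 6.68 kHz.
k=2: 11.86 kHz, 12.86 kHz.
Within [4.12 kHz, 8.92 kHz]: 5.68 kHz, 6.68 kHz.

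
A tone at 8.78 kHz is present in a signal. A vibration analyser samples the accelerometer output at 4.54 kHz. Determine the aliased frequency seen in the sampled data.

0.3 kHz

8.78 kHz mod fs = 4.24 kHz.
4.24 kHz > fs/2 = 2.27 kHz, folds to fs − 4.24 kHz = 0.3 kHz.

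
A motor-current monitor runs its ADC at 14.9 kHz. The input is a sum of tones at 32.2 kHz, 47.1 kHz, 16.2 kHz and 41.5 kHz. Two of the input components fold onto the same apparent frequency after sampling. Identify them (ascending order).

fs/2 = 7.45 kHz.
32.2 kHz mod fs = 2.4 kHz.
2.4 kHz ≤ fs/2 = 7.45 kHz, appears at 2.4 kHz.
47.1 kHz mod fs = 2.4 kHz.
2.4 kHz ≤ fs/2 = 7.45 kHz, appears at 2.4 kHz.
16.2 kHz mod fs = 1.3 kHz.
1.3 kHz ≤ fs/2 = 7.45 kHz, appears at 1.3 kHz.
41.5 kHz mod fs = 11.7 kHz.
11.7 kHz > fs/2 = 7.45 kHz, folds to fs − 11.7 kHz = 3.2 kHz.
32.2 kHz and 47.1 kHz both map to 2.4 kHz.

32.2 kHz, 47.1 kHz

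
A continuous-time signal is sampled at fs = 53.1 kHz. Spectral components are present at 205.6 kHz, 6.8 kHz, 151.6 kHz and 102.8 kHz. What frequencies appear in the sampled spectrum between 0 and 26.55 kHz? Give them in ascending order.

fs/2 = 26.55 kHz.
205.6 kHz mod fs = 46.3 kHz.
46.3 kHz > fs/2 = 26.55 kHz, folds to fs − 46.3 kHz = 6.8 kHz.
6.8 kHz ≤ fs/2 = 26.55 kHz, passes unchanged.
151.6 kHz mod fs = 45.4 kHz.
45.4 kHz > fs/2 = 26.55 kHz, folds to fs − 45.4 kHz = 7.7 kHz.
102.8 kHz mod fs = 49.7 kHz.
49.7 kHz > fs/2 = 26.55 kHz, folds to fs − 49.7 kHz = 3.4 kHz.
Distinct values: {3.4 kHz, 6.8 kHz, 7.7 kHz}.

3.4 kHz, 6.8 kHz, 7.7 kHz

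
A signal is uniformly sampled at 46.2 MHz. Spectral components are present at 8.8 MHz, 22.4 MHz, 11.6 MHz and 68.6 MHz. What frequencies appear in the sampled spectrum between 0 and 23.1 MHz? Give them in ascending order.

fs/2 = 23.1 MHz.
8.8 MHz ≤ fs/2 = 23.1 MHz, passes unchanged.
22.4 MHz ≤ fs/2 = 23.1 MHz, passes unchanged.
11.6 MHz ≤ fs/2 = 23.1 MHz, passes unchanged.
68.6 MHz mod fs = 22.4 MHz.
22.4 MHz ≤ fs/2 = 23.1 MHz, appears at 22.4 MHz.
Distinct values: {8.8 MHz, 11.6 MHz, 22.4 MHz}.

8.8 MHz, 11.6 MHz, 22.4 MHz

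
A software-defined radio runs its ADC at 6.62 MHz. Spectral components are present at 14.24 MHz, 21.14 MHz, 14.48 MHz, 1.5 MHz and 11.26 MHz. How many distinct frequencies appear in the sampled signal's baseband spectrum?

fs/2 = 3.31 MHz.
14.24 MHz mod fs = 1 MHz.
1 MHz ≤ fs/2 = 3.31 MHz, appears at 1 MHz.
21.14 MHz mod fs = 1.28 MHz.
1.28 MHz ≤ fs/2 = 3.31 MHz, appears at 1.28 MHz.
14.48 MHz mod fs = 1.24 MHz.
1.24 MHz ≤ fs/2 = 3.31 MHz, appears at 1.24 MHz.
1.5 MHz ≤ fs/2 = 3.31 MHz, passes unchanged.
11.26 MHz mod fs = 4.64 MHz.
4.64 MHz > fs/2 = 3.31 MHz, folds to fs − 4.64 MHz = 1.98 MHz.
Distinct values: {1 MHz, 1.24 MHz, 1.28 MHz, 1.5 MHz, 1.98 MHz} → 5.

5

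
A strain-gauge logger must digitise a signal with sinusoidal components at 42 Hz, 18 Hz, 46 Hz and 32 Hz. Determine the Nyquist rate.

Highest-frequency component: 46 Hz.
Nyquist rate = 2 × 46 Hz = 92 Hz.

92 Hz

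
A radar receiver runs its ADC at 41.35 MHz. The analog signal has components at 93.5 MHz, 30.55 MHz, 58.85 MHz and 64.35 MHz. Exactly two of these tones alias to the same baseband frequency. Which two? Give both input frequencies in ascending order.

30.55 MHz, 93.5 MHz

fs/2 = 20.675 MHz.
93.5 MHz mod fs = 10.8 MHz.
10.8 MHz ≤ fs/2 = 20.675 MHz, appears at 10.8 MHz.
30.55 MHz > fs/2 = 20.675 MHz, folds to fs − 30.55 MHz = 10.8 MHz.
58.85 MHz mod fs = 17.5 MHz.
17.5 MHz ≤ fs/2 = 20.675 MHz, appears at 17.5 MHz.
64.35 MHz mod fs = 23 MHz.
23 MHz > fs/2 = 20.675 MHz, folds to fs − 23 MHz = 18.35 MHz.
30.55 MHz and 93.5 MHz both map to 10.8 MHz.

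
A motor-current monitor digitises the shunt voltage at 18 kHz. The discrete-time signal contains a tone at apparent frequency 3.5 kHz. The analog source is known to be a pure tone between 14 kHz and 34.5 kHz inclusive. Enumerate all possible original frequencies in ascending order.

14.5 kHz, 21.5 kHz, 32.5 kHz

Frequencies that alias to 3.5 kHz are k·fs ± 3.5 kHz for integer k ≥ 0.
k=0: 3.5 kHz.
k=1: 14.5 kHz, 21.5 kHz.
k=2: 32.5 kHz, 39.5 kHz.
k=3: 50.5 kHz, 57.5 kHz.
Within [14 kHz, 34.5 kHz]: 14.5 kHz, 21.5 kHz, 32.5 kHz.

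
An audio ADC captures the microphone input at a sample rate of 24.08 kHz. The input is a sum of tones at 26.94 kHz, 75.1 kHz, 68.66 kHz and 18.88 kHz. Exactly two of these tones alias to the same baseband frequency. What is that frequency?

2.86 kHz

fs/2 = 12.04 kHz.
26.94 kHz mod fs = 2.86 kHz.
2.86 kHz ≤ fs/2 = 12.04 kHz, appears at 2.86 kHz.
75.1 kHz mod fs = 2.86 kHz.
2.86 kHz ≤ fs/2 = 12.04 kHz, appears at 2.86 kHz.
68.66 kHz mod fs = 20.5 kHz.
20.5 kHz > fs/2 = 12.04 kHz, folds to fs − 20.5 kHz = 3.58 kHz.
18.88 kHz > fs/2 = 12.04 kHz, folds to fs − 18.88 kHz = 5.2 kHz.
26.94 kHz and 75.1 kHz both map to 2.86 kHz.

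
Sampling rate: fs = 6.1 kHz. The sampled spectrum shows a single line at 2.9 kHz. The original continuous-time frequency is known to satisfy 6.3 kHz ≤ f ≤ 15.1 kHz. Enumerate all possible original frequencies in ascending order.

Frequencies that alias to 2.9 kHz are k·fs ± 2.9 kHz for integer k ≥ 0.
k=0: 2.9 kHz.
k=1: 3.2 kHz, 9 kHz.
k=2: 9.3 kHz, 15.1 kHz.
k=3: 15.4 kHz, 21.2 kHz.
Within [6.3 kHz, 15.1 kHz]: 9 kHz, 9.3 kHz, 15.1 kHz.

9 kHz, 9.3 kHz, 15.1 kHz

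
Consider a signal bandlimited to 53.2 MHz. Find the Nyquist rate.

Nyquist rate = 2 × 53.2 MHz = 106.4 MHz.

106.4 MHz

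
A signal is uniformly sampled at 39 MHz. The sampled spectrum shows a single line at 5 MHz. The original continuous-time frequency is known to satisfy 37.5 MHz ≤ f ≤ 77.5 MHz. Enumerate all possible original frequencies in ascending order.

44 MHz, 73 MHz

Frequencies that alias to 5 MHz are k·fs ± 5 MHz for integer k ≥ 0.
k=0: 5 MHz.
k=1: 34 MHz, 44 MHz.
k=2: 73 MHz, 83 MHz.
k=3: 112 MHz, 122 MHz.
Within [37.5 MHz, 77.5 MHz]: 44 MHz, 73 MHz.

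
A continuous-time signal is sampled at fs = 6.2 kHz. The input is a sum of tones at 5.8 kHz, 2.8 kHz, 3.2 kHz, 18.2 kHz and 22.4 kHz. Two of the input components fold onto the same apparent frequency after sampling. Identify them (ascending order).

fs/2 = 3.1 kHz.
5.8 kHz > fs/2 = 3.1 kHz, folds to fs − 5.8 kHz = 0.4 kHz.
2.8 kHz ≤ fs/2 = 3.1 kHz, passes unchanged.
3.2 kHz > fs/2 = 3.1 kHz, folds to fs − 3.2 kHz = 3 kHz.
18.2 kHz mod fs = 5.8 kHz.
5.8 kHz > fs/2 = 3.1 kHz, folds to fs − 5.8 kHz = 0.4 kHz.
22.4 kHz mod fs = 3.8 kHz.
3.8 kHz > fs/2 = 3.1 kHz, folds to fs − 3.8 kHz = 2.4 kHz.
5.8 kHz and 18.2 kHz both map to 0.4 kHz.

5.8 kHz, 18.2 kHz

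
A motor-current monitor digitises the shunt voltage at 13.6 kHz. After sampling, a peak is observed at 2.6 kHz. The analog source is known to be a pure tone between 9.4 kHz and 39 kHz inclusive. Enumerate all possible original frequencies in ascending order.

Frequencies that alias to 2.6 kHz are k·fs ± 2.6 kHz for integer k ≥ 0.
k=0: 2.6 kHz.
k=1: 11 kHz, 16.2 kHz.
k=2: 24.6 kHz, 29.8 kHz.
k=3: 38.2 kHz, 43.4 kHz.
k=4: 51.8 kHz, 57 kHz.
Within [9.4 kHz, 39 kHz]: 11 kHz, 16.2 kHz, 24.6 kHz, 29.8 kHz, 38.2 kHz.

11 kHz, 16.2 kHz, 24.6 kHz, 29.8 kHz, 38.2 kHz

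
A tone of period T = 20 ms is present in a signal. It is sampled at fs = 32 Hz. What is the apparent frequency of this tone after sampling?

T = 20 ms → f = 1/T = 50 Hz.
50 Hz mod fs = 18 Hz.
18 Hz > fs/2 = 16 Hz, folds to fs − 18 Hz = 14 Hz.

14 Hz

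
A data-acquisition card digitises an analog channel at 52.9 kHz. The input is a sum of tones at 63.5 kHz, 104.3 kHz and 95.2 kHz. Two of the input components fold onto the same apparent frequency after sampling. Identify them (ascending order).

fs/2 = 26.45 kHz.
63.5 kHz mod fs = 10.6 kHz.
10.6 kHz ≤ fs/2 = 26.45 kHz, appears at 10.6 kHz.
104.3 kHz mod fs = 51.4 kHz.
51.4 kHz > fs/2 = 26.45 kHz, folds to fs − 51.4 kHz = 1.5 kHz.
95.2 kHz mod fs = 42.3 kHz.
42.3 kHz > fs/2 = 26.45 kHz, folds to fs − 42.3 kHz = 10.6 kHz.
63.5 kHz and 95.2 kHz both map to 10.6 kHz.

63.5 kHz, 95.2 kHz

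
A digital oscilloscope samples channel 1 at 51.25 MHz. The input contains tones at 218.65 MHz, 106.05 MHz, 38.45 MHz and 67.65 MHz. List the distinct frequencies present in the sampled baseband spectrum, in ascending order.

fs/2 = 25.625 MHz.
218.65 MHz mod fs = 13.65 MHz.
13.65 MHz ≤ fs/2 = 25.625 MHz, appears at 13.65 MHz.
106.05 MHz mod fs = 3.55 MHz.
3.55 MHz ≤ fs/2 = 25.625 MHz, appears at 3.55 MHz.
38.45 MHz > fs/2 = 25.625 MHz, folds to fs − 38.45 MHz = 12.8 MHz.
67.65 MHz mod fs = 16.4 MHz.
16.4 MHz ≤ fs/2 = 25.625 MHz, appears at 16.4 MHz.
Distinct values: {3.55 MHz, 12.8 MHz, 13.65 MHz, 16.4 MHz}.

3.55 MHz, 12.8 MHz, 13.65 MHz, 16.4 MHz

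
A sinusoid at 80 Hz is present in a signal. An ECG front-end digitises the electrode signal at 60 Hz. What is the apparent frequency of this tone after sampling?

20 Hz

80 Hz mod fs = 20 Hz.
20 Hz ≤ fs/2 = 30 Hz, appears at 20 Hz.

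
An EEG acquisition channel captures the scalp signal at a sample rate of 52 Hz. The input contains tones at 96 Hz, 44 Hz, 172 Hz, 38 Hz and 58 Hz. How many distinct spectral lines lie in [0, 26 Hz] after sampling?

fs/2 = 26 Hz.
96 Hz mod fs = 44 Hz.
44 Hz > fs/2 = 26 Hz, folds to fs − 44 Hz = 8 Hz.
44 Hz > fs/2 = 26 Hz, folds to fs − 44 Hz = 8 Hz.
172 Hz mod fs = 16 Hz.
16 Hz ≤ fs/2 = 26 Hz, appears at 16 Hz.
38 Hz > fs/2 = 26 Hz, folds to fs − 38 Hz = 14 Hz.
58 Hz mod fs = 6 Hz.
6 Hz ≤ fs/2 = 26 Hz, appears at 6 Hz.
Distinct values: {6 Hz, 8 Hz, 14 Hz, 16 Hz} → 4.

4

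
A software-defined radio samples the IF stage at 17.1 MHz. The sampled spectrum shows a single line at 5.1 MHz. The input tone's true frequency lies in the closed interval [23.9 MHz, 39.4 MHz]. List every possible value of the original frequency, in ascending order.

Frequencies that alias to 5.1 MHz are k·fs ± 5.1 MHz for integer k ≥ 0.
k=0: 5.1 MHz.
k=1: 12 MHz, 22.2 MHz.
k=2: 29.1 MHz, 39.3 MHz.
k=3: 46.2 MHz, 56.4 MHz.
Within [23.9 MHz, 39.4 MHz]: 29.1 MHz, 39.3 MHz.

29.1 MHz, 39.3 MHz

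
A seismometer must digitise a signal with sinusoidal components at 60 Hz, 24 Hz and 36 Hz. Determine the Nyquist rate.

Highest-frequency component: 60 Hz.
Nyquist rate = 2 × 60 Hz = 120 Hz.

120 Hz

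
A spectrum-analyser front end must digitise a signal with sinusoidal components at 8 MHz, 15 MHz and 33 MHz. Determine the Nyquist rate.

66 MHz

Highest-frequency component: 33 MHz.
Nyquist rate = 2 × 33 MHz = 66 MHz.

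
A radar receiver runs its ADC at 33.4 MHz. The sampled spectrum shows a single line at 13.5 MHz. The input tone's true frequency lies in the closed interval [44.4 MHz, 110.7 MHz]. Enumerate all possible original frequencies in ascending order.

Frequencies that alias to 13.5 MHz are k·fs ± 13.5 MHz for integer k ≥ 0.
k=0: 13.5 MHz.
k=1: 19.9 MHz, 46.9 MHz.
k=2: 53.3 MHz, 80.3 MHz.
k=3: 86.7 MHz, 113.7 MHz.
k=4: 120.1 MHz, 147.1 MHz.
Within [44.4 MHz, 110.7 MHz]: 46.9 MHz, 53.3 MHz, 80.3 MHz, 86.7 MHz.

46.9 MHz, 53.3 MHz, 80.3 MHz, 86.7 MHz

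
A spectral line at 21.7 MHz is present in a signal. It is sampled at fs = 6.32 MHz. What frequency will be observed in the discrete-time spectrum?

2.74 MHz

21.7 MHz mod fs = 2.74 MHz.
2.74 MHz ≤ fs/2 = 3.16 MHz, appears at 2.74 MHz.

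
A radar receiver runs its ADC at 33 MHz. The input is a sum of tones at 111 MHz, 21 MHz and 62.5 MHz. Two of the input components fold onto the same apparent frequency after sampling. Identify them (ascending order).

21 MHz, 111 MHz

fs/2 = 16.5 MHz.
111 MHz mod fs = 12 MHz.
12 MHz ≤ fs/2 = 16.5 MHz, appears at 12 MHz.
21 MHz > fs/2 = 16.5 MHz, folds to fs − 21 MHz = 12 MHz.
62.5 MHz mod fs = 29.5 MHz.
29.5 MHz > fs/2 = 16.5 MHz, folds to fs − 29.5 MHz = 3.5 MHz.
21 MHz and 111 MHz both map to 12 MHz.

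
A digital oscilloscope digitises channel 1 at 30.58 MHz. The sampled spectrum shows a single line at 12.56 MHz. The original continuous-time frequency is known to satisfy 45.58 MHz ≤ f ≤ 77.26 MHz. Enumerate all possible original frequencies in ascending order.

Frequencies that alias to 12.56 MHz are k·fs ± 12.56 MHz for integer k ≥ 0.
k=0: 12.56 MHz.
k=1: 18.02 MHz, 43.14 MHz.
k=2: 48.6 MHz, 73.72 MHz.
k=3: 79.18 MHz, 104.3 MHz.
Within [45.58 MHz, 77.26 MHz]: 48.6 MHz, 73.72 MHz.

48.6 MHz, 73.72 MHz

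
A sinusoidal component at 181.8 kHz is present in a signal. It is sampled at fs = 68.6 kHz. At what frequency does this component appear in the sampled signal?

24 kHz

181.8 kHz mod fs = 44.6 kHz.
44.6 kHz > fs/2 = 34.3 kHz, folds to fs − 44.6 kHz = 24 kHz.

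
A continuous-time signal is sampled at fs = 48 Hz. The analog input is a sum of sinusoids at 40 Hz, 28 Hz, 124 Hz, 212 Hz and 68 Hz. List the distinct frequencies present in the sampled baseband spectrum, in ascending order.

8 Hz, 20 Hz

fs/2 = 24 Hz.
40 Hz > fs/2 = 24 Hz, folds to fs − 40 Hz = 8 Hz.
28 Hz > fs/2 = 24 Hz, folds to fs − 28 Hz = 20 Hz.
124 Hz mod fs = 28 Hz.
28 Hz > fs/2 = 24 Hz, folds to fs − 28 Hz = 20 Hz.
212 Hz mod fs = 20 Hz.
20 Hz ≤ fs/2 = 24 Hz, appears at 20 Hz.
68 Hz mod fs = 20 Hz.
20 Hz ≤ fs/2 = 24 Hz, appears at 20 Hz.
Distinct values: {8 Hz, 20 Hz}.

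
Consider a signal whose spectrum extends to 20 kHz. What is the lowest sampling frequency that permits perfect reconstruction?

40 kHz

Nyquist rate = 2 × 20 kHz = 40 kHz.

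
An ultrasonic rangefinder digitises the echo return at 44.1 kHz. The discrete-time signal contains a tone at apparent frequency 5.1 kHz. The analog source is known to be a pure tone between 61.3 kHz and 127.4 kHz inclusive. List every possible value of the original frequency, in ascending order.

Frequencies that alias to 5.1 kHz are k·fs ± 5.1 kHz for integer k ≥ 0.
k=0: 5.1 kHz.
k=1: 39 kHz, 49.2 kHz.
k=2: 83.1 kHz, 93.3 kHz.
k=3: 127.2 kHz, 137.4 kHz.
k=4: 171.3 kHz, 181.5 kHz.
Within [61.3 kHz, 127.4 kHz]: 83.1 kHz, 93.3 kHz, 127.2 kHz.

83.1 kHz, 93.3 kHz, 127.2 kHz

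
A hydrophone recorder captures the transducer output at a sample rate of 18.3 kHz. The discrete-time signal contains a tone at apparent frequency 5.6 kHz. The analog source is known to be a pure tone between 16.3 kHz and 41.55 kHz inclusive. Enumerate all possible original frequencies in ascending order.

23.9 kHz, 31 kHz

Frequencies that alias to 5.6 kHz are k·fs ± 5.6 kHz for integer k ≥ 0.
k=0: 5.6 kHz.
k=1: 12.7 kHz, 23.9 kHz.
k=2: 31 kHz, 42.2 kHz.
k=3: 49.3 kHz, 60.5 kHz.
Within [16.3 kHz, 41.55 kHz]: 23.9 kHz, 31 kHz.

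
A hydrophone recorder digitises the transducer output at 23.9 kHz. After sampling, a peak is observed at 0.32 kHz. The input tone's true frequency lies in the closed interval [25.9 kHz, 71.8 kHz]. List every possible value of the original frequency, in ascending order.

47.48 kHz, 48.12 kHz, 71.38 kHz

Frequencies that alias to 0.32 kHz are k·fs ± 0.32 kHz for integer k ≥ 0.
k=0: 0.32 kHz.
k=1: 23.58 kHz, 24.22 kHz.
k=2: 47.48 kHz, 48.12 kHz.
k=3: 71.38 kHz, 72.02 kHz.
k=4: 95.28 kHz, 95.92 kHz.
Within [25.9 kHz, 71.8 kHz]: 47.48 kHz, 48.12 kHz, 71.38 kHz.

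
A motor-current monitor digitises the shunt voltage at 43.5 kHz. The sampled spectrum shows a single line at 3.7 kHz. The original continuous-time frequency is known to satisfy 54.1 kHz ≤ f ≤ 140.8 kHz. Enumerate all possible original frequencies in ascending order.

83.3 kHz, 90.7 kHz, 126.8 kHz, 134.2 kHz

Frequencies that alias to 3.7 kHz are k·fs ± 3.7 kHz for integer k ≥ 0.
k=0: 3.7 kHz.
k=1: 39.8 kHz, 47.2 kHz.
k=2: 83.3 kHz, 90.7 kHz.
k=3: 126.8 kHz, 134.2 kHz.
k=4: 170.3 kHz, 177.7 kHz.
Within [54.1 kHz, 140.8 kHz]: 83.3 kHz, 90.7 kHz, 126.8 kHz, 134.2 kHz.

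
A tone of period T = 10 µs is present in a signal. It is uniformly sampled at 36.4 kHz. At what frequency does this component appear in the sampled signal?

T = 10 µs → f = 1/T = 100 kHz.
100 kHz mod fs = 27.2 kHz.
27.2 kHz > fs/2 = 18.2 kHz, folds to fs − 27.2 kHz = 9.2 kHz.

9.2 kHz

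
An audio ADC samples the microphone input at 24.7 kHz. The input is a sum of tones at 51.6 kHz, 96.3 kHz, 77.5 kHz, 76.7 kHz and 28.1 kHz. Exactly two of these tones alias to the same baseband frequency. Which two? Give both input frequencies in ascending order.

fs/2 = 12.35 kHz.
51.6 kHz mod fs = 2.2 kHz.
2.2 kHz ≤ fs/2 = 12.35 kHz, appears at 2.2 kHz.
96.3 kHz mod fs = 22.2 kHz.
22.2 kHz > fs/2 = 12.35 kHz, folds to fs − 22.2 kHz = 2.5 kHz.
77.5 kHz mod fs = 3.4 kHz.
3.4 kHz ≤ fs/2 = 12.35 kHz, appears at 3.4 kHz.
76.7 kHz mod fs = 2.6 kHz.
2.6 kHz ≤ fs/2 = 12.35 kHz, appears at 2.6 kHz.
28.1 kHz mod fs = 3.4 kHz.
3.4 kHz ≤ fs/2 = 12.35 kHz, appears at 3.4 kHz.
28.1 kHz and 77.5 kHz both map to 3.4 kHz.

28.1 kHz, 77.5 kHz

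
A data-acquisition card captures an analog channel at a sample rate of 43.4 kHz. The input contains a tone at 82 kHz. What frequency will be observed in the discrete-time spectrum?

82 kHz mod fs = 38.6 kHz.
38.6 kHz > fs/2 = 21.7 kHz, folds to fs − 38.6 kHz = 4.8 kHz.

4.8 kHz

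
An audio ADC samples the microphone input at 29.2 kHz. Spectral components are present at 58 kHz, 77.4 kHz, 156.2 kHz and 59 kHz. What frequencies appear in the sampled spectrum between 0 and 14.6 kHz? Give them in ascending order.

fs/2 = 14.6 kHz.
58 kHz mod fs = 28.8 kHz.
28.8 kHz > fs/2 = 14.6 kHz, folds to fs − 28.8 kHz = 0.4 kHz.
77.4 kHz mod fs = 19 kHz.
19 kHz > fs/2 = 14.6 kHz, folds to fs − 19 kHz = 10.2 kHz.
156.2 kHz mod fs = 10.2 kHz.
10.2 kHz ≤ fs/2 = 14.6 kHz, appears at 10.2 kHz.
59 kHz mod fs = 0.6 kHz.
0.6 kHz ≤ fs/2 = 14.6 kHz, appears at 0.6 kHz.
Distinct values: {0.4 kHz, 0.6 kHz, 10.2 kHz}.

0.4 kHz, 0.6 kHz, 10.2 kHz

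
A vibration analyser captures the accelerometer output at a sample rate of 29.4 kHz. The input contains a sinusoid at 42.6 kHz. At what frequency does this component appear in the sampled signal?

13.2 kHz

42.6 kHz mod fs = 13.2 kHz.
13.2 kHz ≤ fs/2 = 14.7 kHz, appears at 13.2 kHz.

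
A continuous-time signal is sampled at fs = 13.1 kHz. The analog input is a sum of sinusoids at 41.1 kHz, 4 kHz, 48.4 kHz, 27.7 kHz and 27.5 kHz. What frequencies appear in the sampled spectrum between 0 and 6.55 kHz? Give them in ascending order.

fs/2 = 6.55 kHz.
41.1 kHz mod fs = 1.8 kHz.
1.8 kHz ≤ fs/2 = 6.55 kHz, appears at 1.8 kHz.
4 kHz ≤ fs/2 = 6.55 kHz, passes unchanged.
48.4 kHz mod fs = 9.1 kHz.
9.1 kHz > fs/2 = 6.55 kHz, folds to fs − 9.1 kHz = 4 kHz.
27.7 kHz mod fs = 1.5 kHz.
1.5 kHz ≤ fs/2 = 6.55 kHz, appears at 1.5 kHz.
27.5 kHz mod fs = 1.3 kHz.
1.3 kHz ≤ fs/2 = 6.55 kHz, appears at 1.3 kHz.
Distinct values: {1.3 kHz, 1.5 kHz, 1.8 kHz, 4 kHz}.

1.3 kHz, 1.5 kHz, 1.8 kHz, 4 kHz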